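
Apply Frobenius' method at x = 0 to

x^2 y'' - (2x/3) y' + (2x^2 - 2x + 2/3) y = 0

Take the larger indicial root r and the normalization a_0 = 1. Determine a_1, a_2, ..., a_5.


Write in Frobenius form y'' + (p(x)/x) y' + (q(x)/x^2) y = 0:
  p(x) = -2/3,  q(x) = 2x^2 - 2x + 2/3.
Indicial equation: r(r-1) + (-2/3) r + (2/3) = 0 -> roots r_1 = 1, r_2 = 2/3.
Take r = r_1 = 1. Let y(x) = x^r sum_{n>=0} a_n x^n with a_0 = 1.
Substitute y = x^r sum a_n x^n and match x^{r+n}. The recurrence is
  D(n) a_n - 2 a_{n-1} + 2 a_{n-2} = 0,  where D(n) = (r+n)(r+n-1) + (-2/3)(r+n) + (2/3).
  a_n = [2 a_{n-1} - 2 a_{n-2}] / D(n).
Since the indicial polynomial factors as (r - r_1)(r - r_2), D(n) = (r_1 + n - r_1)(r_1 + n - r_2) = n(n + 1/3).
Evaluating step by step (a_0 = 1):
  n = 1: D(1) = 1(1 + 1/3) = 4/3; numerator = 2(1) = 2; a_1 = (2)/(4/3) = 3/2
  n = 2: D(2) = 2(2 + 1/3) = 14/3; numerator = 2(3/2) - 2(1) = 1; a_2 = (1)/(14/3) = 3/14
  n = 3: D(3) = 3(3 + 1/3) = 10; numerator = 2(3/14) - 2(3/2) = -18/7; a_3 = (-18/7)/(10) = -9/35
  n = 4: D(4) = 4(4 + 1/3) = 52/3; numerator = 2(-9/35) - 2(3/14) = -33/35; a_4 = (-33/35)/(52/3) = -99/1820
  n = 5: D(5) = 5(5 + 1/3) = 80/3; numerator = 2(-99/1820) - 2(-9/35) = 369/910; a_5 = (369/910)/(80/3) = 1107/72800

r = 1; a_0 = 1; a_1 = 3/2; a_2 = 3/14; a_3 = -9/35; a_4 = -99/1820; a_5 = 1107/72800


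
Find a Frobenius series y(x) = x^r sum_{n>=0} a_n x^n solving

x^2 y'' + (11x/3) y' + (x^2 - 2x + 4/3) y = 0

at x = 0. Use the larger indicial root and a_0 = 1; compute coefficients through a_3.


Write in Frobenius form y'' + (p(x)/x) y' + (q(x)/x^2) y = 0:
  p(x) = 11/3,  q(x) = x^2 - 2x + 4/3.
Indicial equation: r(r-1) + (11/3) r + (4/3) = 0 -> roots r_1 = -2/3, r_2 = -2.
Take r = r_1 = -2/3. Let y(x) = x^r sum_{n>=0} a_n x^n with a_0 = 1.
Substitute y = x^r sum a_n x^n and match x^{r+n}. The recurrence is
  D(n) a_n - 2 a_{n-1} + 1 a_{n-2} = 0,  where D(n) = (r+n)(r+n-1) + (11/3)(r+n) + (4/3).
  a_n = [2 a_{n-1} - 1 a_{n-2}] / D(n).
Since the indicial polynomial factors as (r - r_1)(r - r_2), D(n) = (r_1 + n - r_1)(r_1 + n - r_2) = n(n + 4/3).
Evaluating step by step (a_0 = 1):
  n = 1: D(1) = 1(1 + 4/3) = 7/3; numerator = 2(1) = 2; a_1 = (2)/(7/3) = 6/7
  n = 2: D(2) = 2(2 + 4/3) = 20/3; numerator = 2(6/7) - 1(1) = 5/7; a_2 = (5/7)/(20/3) = 3/28
  n = 3: D(3) = 3(3 + 4/3) = 13; numerator = 2(3/28) - 1(6/7) = -9/14; a_3 = (-9/14)/(13) = -9/182

r = -2/3; a_0 = 1; a_1 = 6/7; a_2 = 3/28; a_3 = -9/182


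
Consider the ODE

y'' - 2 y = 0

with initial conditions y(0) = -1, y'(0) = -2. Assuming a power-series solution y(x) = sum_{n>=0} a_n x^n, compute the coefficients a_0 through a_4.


Ansatz: y(x) = sum_{n>=0} a_n x^n, so y'(x) = sum_{n>=1} n a_n x^(n-1) and y''(x) = sum_{n>=2} n(n-1) a_n x^(n-2).
Substitute into P(x) y'' + Q(x) y' + R(x) y = 0 with P(x) = 1, Q(x) = 0, R(x) = -2, and match powers of x.
Initial conditions: a_0 = -1, a_1 = -2.
Setting the coefficient of each power of x to zero and solving order by order (substituting the coefficients already found):
  x^0: 2 a_2 - 2 a_0 = 0  ->  2 a_2 = 2 a_0 = -2  ->  a_2 = -1
  x^1: 6 a_3 - 2 a_1 = 0  ->  6 a_3 = 2 a_1 = -4  ->  a_3 = -2/3
  x^2: 12 a_4 - 2 a_2 = 0  ->  12 a_4 = 2 a_2 = -2  ->  a_4 = -1/6
Truncated series: y(x) = -1 - 2 x - x^2 - (2/3) x^3 - (1/6) x^4 + O(x^5).

a_0 = -1; a_1 = -2; a_2 = -1; a_3 = -2/3; a_4 = -1/6


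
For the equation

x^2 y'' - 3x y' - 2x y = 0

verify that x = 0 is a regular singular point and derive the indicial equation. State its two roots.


Divide by x^2 to reach normal form y'' + P_1(x) y' + P_2(x) y = 0 with P_1(x) = -3/x and P_2(x) = -2/x.
x = 0 is a singular point because the y'-coefficient -3/x has a pole at x = 0 and the y-coefficient -2/x has a pole at x = 0.
It is a regular singular point because x P_1(x) = p(x) = -3 and x^2 P_2(x) = q(x) = -2x are polynomials, hence analytic at x = 0.
p(0) = -3,  q(0) = 0.
Indicial equation: r(r-1) + p(0) r + q(0) = 0, i.e. r^2 + (p(0) - 1) r + q(0) = 0, i.e. r^2 - 4 r = 0.
Discriminant: (-4)^2 - 4(0) = 16, so r = (4 ± 4)/2.
Solving: r_1 = 4, r_2 = 0.

indicial: r^2 - 4 r = 0; roots r_1 = 4, r_2 = 0


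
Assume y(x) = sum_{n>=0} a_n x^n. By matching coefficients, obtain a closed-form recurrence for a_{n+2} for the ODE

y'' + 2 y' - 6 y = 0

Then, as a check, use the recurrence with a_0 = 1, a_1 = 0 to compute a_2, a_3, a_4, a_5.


Substitute y = sum_n a_n x^n.
y''(x) has coefficient (n+2)(n+1) a_{n+2} at x^n;
2 y'(x) has coefficient 2 (n+1) a_{n+1} at x^n;
-6 y(x) has coefficient -6 a_n at x^n.
Matching x^n: (n+2)(n+1) a_{n+2} + 2 (n+1) a_{n+1} - 6 a_n = 0.
Thus a_{n+2} = [-2 (n+1) a_{n+1} + 6 a_n] / ((n+1)(n+2)).

Check with a_0 = 1, a_1 = 0 (apply the recurrence for n = 0, 1, 2, 3): a_0 = 1, a_1 = 0, a_2 = 3, a_3 = -2, a_4 = 5/2, a_5 = -8/5.

a_(n+2) = [-2 (n+1) a_(n+1) + 6 a_n] / ((n+1)(n+2)); check: a_0 = 1, a_1 = 0, a_2 = 3, a_3 = -2, a_4 = 5/2, a_5 = -8/5


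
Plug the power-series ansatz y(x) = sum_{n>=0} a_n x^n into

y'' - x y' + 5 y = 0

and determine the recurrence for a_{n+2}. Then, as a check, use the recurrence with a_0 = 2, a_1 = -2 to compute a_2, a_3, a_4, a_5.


Substitute y = sum_n a_n x^n.
y''(x) has coefficient (n+2)(n+1) a_{n+2} at x^n;
-x y'(x) has coefficient -n a_n at x^n (shift);
5 y(x) has coefficient 5 a_n at x^n.
Matching x^n: (n+2)(n+1) a_{n+2} + (-n + 5) a_n = 0.
Thus a_{n+2} = (n - 5) / ((n+1)(n+2)) * a_n.

Check with a_0 = 2, a_1 = -2 (apply the recurrence for n = 0, 1, 2, 3): a_0 = 2, a_1 = -2, a_2 = -5, a_3 = 4/3, a_4 = 5/4, a_5 = -2/15.

a_(n+2) = (n - 5) / ((n+1)(n+2)) * a_n; check: a_0 = 2, a_1 = -2, a_2 = -5, a_3 = 4/3, a_4 = 5/4, a_5 = -2/15


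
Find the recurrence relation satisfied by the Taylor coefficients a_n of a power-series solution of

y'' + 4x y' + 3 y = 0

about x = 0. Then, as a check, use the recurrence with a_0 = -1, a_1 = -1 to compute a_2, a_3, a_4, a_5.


Substitute y = sum_n a_n x^n.
y''(x) has coefficient (n+2)(n+1) a_{n+2} at x^n;
4 x y'(x) has coefficient 4 n a_n at x^n (shift);
3 y(x) has coefficient 3 a_n at x^n.
Matching x^n: (n+2)(n+1) a_{n+2} + (4n + 3) a_n = 0.
Thus a_{n+2} = (-4n - 3) / ((n+1)(n+2)) * a_n.

Check with a_0 = -1, a_1 = -1 (apply the recurrence for n = 0, 1, 2, 3): a_0 = -1, a_1 = -1, a_2 = 3/2, a_3 = 7/6, a_4 = -11/8, a_5 = -7/8.

a_(n+2) = (-4n - 3) / ((n+1)(n+2)) * a_n; check: a_0 = -1, a_1 = -1, a_2 = 3/2, a_3 = 7/6, a_4 = -11/8, a_5 = -7/8


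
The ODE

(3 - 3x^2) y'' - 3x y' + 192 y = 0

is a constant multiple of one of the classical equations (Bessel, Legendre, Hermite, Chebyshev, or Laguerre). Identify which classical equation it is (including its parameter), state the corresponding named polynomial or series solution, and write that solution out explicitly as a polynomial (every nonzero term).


All three coefficients share the factor 3; dividing through by 3 gives  (1 - x^2) y'' - x y' + 64 y = 0.
This matches the Chebyshev equation (1 - x^2) y'' - x y' + n^2 y = 0 (note the -x y' term, not -2x y') with n^2 = 64, so n = 8; the polynomial solution is T_8(x).
With y = sum_k a_k x^k, matching x^k gives (k+2)(k+1) a_{k+2} = (k^2 - n^2) a_k = (k - 8)(k + 8) a_k. The right side vanishes at k = 8, so the series with the parity of 8 terminates at degree 8.
Standard normalization: leading coefficient of T_n is 2^(n-1), so a_8 = 2^7 = 128. Work downward with a_k = (k+1)(k+2) a_{k+2} / ((k - 8)(k + 8)):
  a_6 = (7)(8)(128) / ((6 - 8)(6 + 8)) = 7168/(-28) = -256
  a_4 = (5)(6)(-256) / ((4 - 8)(4 + 8)) = -7680/(-48) = 160
  a_2 = (3)(4)(160) / ((2 - 8)(2 + 8)) = 1920/(-60) = -32
  a_0 = (1)(2)(-32) / ((0 - 8)(0 + 8)) = -64/(-64) = 1
Hence T_8(x) = 128 x^8 - 256 x^6 + 160 x^4 - 32 x^2 + 1.

T_8(x); series = 128 x^8 - 256 x^6 + 160 x^4 - 32 x^2 + 1


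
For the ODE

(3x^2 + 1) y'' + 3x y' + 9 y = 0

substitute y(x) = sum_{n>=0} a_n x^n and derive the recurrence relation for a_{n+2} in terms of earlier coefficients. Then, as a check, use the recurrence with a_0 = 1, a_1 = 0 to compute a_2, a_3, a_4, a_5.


Substitute y = sum_n a_n x^n.
(1 + 3 x^2) y'' contributes (n+2)(n+1) a_{n+2} + 3 n(n-1) a_n at x^n.
3 x y'(x) contributes 3 n a_n at x^n.
9 y(x) contributes 9 a_n at x^n.
Matching x^n: (n+2)(n+1) a_{n+2} + (3 n(n-1) + 3 n + 9) a_n = 0.
Thus a_{n+2} = (-3 n(n-1) - 3 n - 9) / ((n+1)(n+2)) * a_n.

Check with a_0 = 1, a_1 = 0 (apply the recurrence for n = 0, 1, 2, 3): a_0 = 1, a_1 = 0, a_2 = -9/2, a_3 = 0, a_4 = 63/8, a_5 = 0.

a_(n+2) = (-3 n(n-1) - 3 n - 9) / ((n+1)(n+2)) * a_n; check: a_0 = 1, a_1 = 0, a_2 = -9/2, a_3 = 0, a_4 = 63/8, a_5 = 0


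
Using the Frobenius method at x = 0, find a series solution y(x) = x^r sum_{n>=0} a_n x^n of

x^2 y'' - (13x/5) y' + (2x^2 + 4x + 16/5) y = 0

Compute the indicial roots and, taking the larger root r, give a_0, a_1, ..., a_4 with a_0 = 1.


Write in Frobenius form y'' + (p(x)/x) y' + (q(x)/x^2) y = 0:
  p(x) = -13/5,  q(x) = 2x^2 + 4x + 16/5.
Indicial equation: r(r-1) + (-13/5) r + (16/5) = 0 -> roots r_1 = 2, r_2 = 8/5.
Take r = r_1 = 2. Let y(x) = x^r sum_{n>=0} a_n x^n with a_0 = 1.
Substitute y = x^r sum a_n x^n and match x^{r+n}. The recurrence is
  D(n) a_n + 4 a_{n-1} + 2 a_{n-2} = 0,  where D(n) = (r+n)(r+n-1) + (-13/5)(r+n) + (16/5).
  a_n = [-4 a_{n-1} - 2 a_{n-2}] / D(n).
Since the indicial polynomial factors as (r - r_1)(r - r_2), D(n) = (r_1 + n - r_1)(r_1 + n - r_2) = n(n + 2/5).
Evaluating step by step (a_0 = 1):
  n = 1: D(1) = 1(1 + 2/5) = 7/5; numerator = -4(1) = -4; a_1 = (-4)/(7/5) = -20/7
  n = 2: D(2) = 2(2 + 2/5) = 24/5; numerator = -4(-20/7) - 2(1) = 66/7; a_2 = (66/7)/(24/5) = 55/28
  n = 3: D(3) = 3(3 + 2/5) = 51/5; numerator = -4(55/28) - 2(-20/7) = -15/7; a_3 = (-15/7)/(51/5) = -25/119
  n = 4: D(4) = 4(4 + 2/5) = 88/5; numerator = -4(-25/119) - 2(55/28) = -105/34; a_4 = (-105/34)/(88/5) = -525/2992

r = 2; a_0 = 1; a_1 = -20/7; a_2 = 55/28; a_3 = -25/119; a_4 = -525/2992


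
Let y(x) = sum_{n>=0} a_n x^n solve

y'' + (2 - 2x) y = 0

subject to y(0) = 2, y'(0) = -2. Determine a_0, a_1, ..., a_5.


Ansatz: y(x) = sum_{n>=0} a_n x^n, so y'(x) = sum_{n>=1} n a_n x^(n-1) and y''(x) = sum_{n>=2} n(n-1) a_n x^(n-2).
Substitute into P(x) y'' + Q(x) y' + R(x) y = 0 with P(x) = 1, Q(x) = 0, R(x) = 2 - 2x, and match powers of x.
Initial conditions: a_0 = 2, a_1 = -2.
Setting the coefficient of each power of x to zero and solving order by order (substituting the coefficients already found):
  x^0: 2 a_2 + 2 a_0 = 0  ->  2 a_2 = -2 a_0 = -4  ->  a_2 = -2
  x^1: 6 a_3 + 2 a_1 - 2 a_0 = 0  ->  6 a_3 = -2 a_1 + 2 a_0 = 8  ->  a_3 = 4/3
  x^2: 12 a_4 + 2 a_2 - 2 a_1 = 0  ->  12 a_4 = -2 a_2 + 2 a_1 = 0  ->  a_4 = 0
  x^3: 20 a_5 + 2 a_3 - 2 a_2 = 0  ->  20 a_5 = -2 a_3 + 2 a_2 = -20/3  ->  a_5 = -1/3
Truncated series: y(x) = 2 - 2 x - 2 x^2 + (4/3) x^3 - (1/3) x^5 + O(x^6).

a_0 = 2; a_1 = -2; a_2 = -2; a_3 = 4/3; a_4 = 0; a_5 = -1/3


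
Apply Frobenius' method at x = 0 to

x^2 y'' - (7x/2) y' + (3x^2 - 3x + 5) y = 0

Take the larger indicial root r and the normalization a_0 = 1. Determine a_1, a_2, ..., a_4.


Write in Frobenius form y'' + (p(x)/x) y' + (q(x)/x^2) y = 0:
  p(x) = -7/2,  q(x) = 3x^2 - 3x + 5.
Indicial equation: r(r-1) + (-7/2) r + (5) = 0 -> roots r_1 = 5/2, r_2 = 2.
Take r = r_1 = 5/2. Let y(x) = x^r sum_{n>=0} a_n x^n with a_0 = 1.
Substitute y = x^r sum a_n x^n and match x^{r+n}. The recurrence is
  D(n) a_n - 3 a_{n-1} + 3 a_{n-2} = 0,  where D(n) = (r+n)(r+n-1) + (-7/2)(r+n) + (5).
  a_n = [3 a_{n-1} - 3 a_{n-2}] / D(n).
Since the indicial polynomial factors as (r - r_1)(r - r_2), D(n) = (r_1 + n - r_1)(r_1 + n - r_2) = n(n + 1/2).
Evaluating step by step (a_0 = 1):
  n = 1: D(1) = 1(1 + 1/2) = 3/2; numerator = 3(1) = 3; a_1 = (3)/(3/2) = 2
  n = 2: D(2) = 2(2 + 1/2) = 5; numerator = 3(2) - 3(1) = 3; a_2 = (3)/(5) = 3/5
  n = 3: D(3) = 3(3 + 1/2) = 21/2; numerator = 3(3/5) - 3(2) = -21/5; a_3 = (-21/5)/(21/2) = -2/5
  n = 4: D(4) = 4(4 + 1/2) = 18; numerator = 3(-2/5) - 3(3/5) = -3; a_4 = (-3)/(18) = -1/6

r = 5/2; a_0 = 1; a_1 = 2; a_2 = 3/5; a_3 = -2/5; a_4 = -1/6


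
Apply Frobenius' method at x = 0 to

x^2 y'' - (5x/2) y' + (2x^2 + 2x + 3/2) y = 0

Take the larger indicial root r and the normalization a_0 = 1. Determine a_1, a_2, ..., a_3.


Write in Frobenius form y'' + (p(x)/x) y' + (q(x)/x^2) y = 0:
  p(x) = -5/2,  q(x) = 2x^2 + 2x + 3/2.
Indicial equation: r(r-1) + (-5/2) r + (3/2) = 0 -> roots r_1 = 3, r_2 = 1/2.
Take r = r_1 = 3. Let y(x) = x^r sum_{n>=0} a_n x^n with a_0 = 1.
Substitute y = x^r sum a_n x^n and match x^{r+n}. The recurrence is
  D(n) a_n + 2 a_{n-1} + 2 a_{n-2} = 0,  where D(n) = (r+n)(r+n-1) + (-5/2)(r+n) + (3/2).
  a_n = [-2 a_{n-1} - 2 a_{n-2}] / D(n).
Since the indicial polynomial factors as (r - r_1)(r - r_2), D(n) = (r_1 + n - r_1)(r_1 + n - r_2) = n(n + 5/2).
Evaluating step by step (a_0 = 1):
  n = 1: D(1) = 1(1 + 5/2) = 7/2; numerator = -2(1) = -2; a_1 = (-2)/(7/2) = -4/7
  n = 2: D(2) = 2(2 + 5/2) = 9; numerator = -2(-4/7) - 2(1) = -6/7; a_2 = (-6/7)/(9) = -2/21
  n = 3: D(3) = 3(3 + 5/2) = 33/2; numerator = -2(-2/21) - 2(-4/7) = 4/3; a_3 = (4/3)/(33/2) = 8/99

r = 3; a_0 = 1; a_1 = -4/7; a_2 = -2/21; a_3 = 8/99


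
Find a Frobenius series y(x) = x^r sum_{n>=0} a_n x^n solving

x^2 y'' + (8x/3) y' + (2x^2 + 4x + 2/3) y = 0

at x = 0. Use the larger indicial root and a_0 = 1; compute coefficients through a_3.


Write in Frobenius form y'' + (p(x)/x) y' + (q(x)/x^2) y = 0:
  p(x) = 8/3,  q(x) = 2x^2 + 4x + 2/3.
Indicial equation: r(r-1) + (8/3) r + (2/3) = 0 -> roots r_1 = -2/3, r_2 = -1.
Take r = r_1 = -2/3. Let y(x) = x^r sum_{n>=0} a_n x^n with a_0 = 1.
Substitute y = x^r sum a_n x^n and match x^{r+n}. The recurrence is
  D(n) a_n + 4 a_{n-1} + 2 a_{n-2} = 0,  where D(n) = (r+n)(r+n-1) + (8/3)(r+n) + (2/3).
  a_n = [-4 a_{n-1} - 2 a_{n-2}] / D(n).
Since the indicial polynomial factors as (r - r_1)(r - r_2), D(n) = (r_1 + n - r_1)(r_1 + n - r_2) = n(n + 1/3).
Evaluating step by step (a_0 = 1):
  n = 1: D(1) = 1(1 + 1/3) = 4/3; numerator = -4(1) = -4; a_1 = (-4)/(4/3) = -3
  n = 2: D(2) = 2(2 + 1/3) = 14/3; numerator = -4(-3) - 2(1) = 10; a_2 = (10)/(14/3) = 15/7
  n = 3: D(3) = 3(3 + 1/3) = 10; numerator = -4(15/7) - 2(-3) = -18/7; a_3 = (-18/7)/(10) = -9/35

r = -2/3; a_0 = 1; a_1 = -3; a_2 = 15/7; a_3 = -9/35


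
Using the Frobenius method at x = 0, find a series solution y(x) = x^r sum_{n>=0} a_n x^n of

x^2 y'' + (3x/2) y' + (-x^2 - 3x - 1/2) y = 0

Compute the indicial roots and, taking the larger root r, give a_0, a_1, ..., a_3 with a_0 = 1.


Write in Frobenius form y'' + (p(x)/x) y' + (q(x)/x^2) y = 0:
  p(x) = 3/2,  q(x) = -x^2 - 3x - 1/2.
Indicial equation: r(r-1) + (3/2) r + (-1/2) = 0 -> roots r_1 = 1/2, r_2 = -1.
Take r = r_1 = 1/2. Let y(x) = x^r sum_{n>=0} a_n x^n with a_0 = 1.
Substitute y = x^r sum a_n x^n and match x^{r+n}. The recurrence is
  D(n) a_n - 3 a_{n-1} - 1 a_{n-2} = 0,  where D(n) = (r+n)(r+n-1) + (3/2)(r+n) + (-1/2).
  a_n = [3 a_{n-1} + 1 a_{n-2}] / D(n).
Since the indicial polynomial factors as (r - r_1)(r - r_2), D(n) = (r_1 + n - r_1)(r_1 + n - r_2) = n(n + 3/2).
Evaluating step by step (a_0 = 1):
  n = 1: D(1) = 1(1 + 3/2) = 5/2; numerator = 3(1) = 3; a_1 = (3)/(5/2) = 6/5
  n = 2: D(2) = 2(2 + 3/2) = 7; numerator = 3(6/5) + 1(1) = 23/5; a_2 = (23/5)/(7) = 23/35
  n = 3: D(3) = 3(3 + 3/2) = 27/2; numerator = 3(23/35) + 1(6/5) = 111/35; a_3 = (111/35)/(27/2) = 74/315

r = 1/2; a_0 = 1; a_1 = 6/5; a_2 = 23/35; a_3 = 74/315


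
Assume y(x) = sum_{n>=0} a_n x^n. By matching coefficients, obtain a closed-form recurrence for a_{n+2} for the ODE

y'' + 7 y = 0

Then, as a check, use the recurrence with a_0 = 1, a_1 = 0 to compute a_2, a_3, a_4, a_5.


Substitute y = sum_n a_n x^n into y'' + (const) y = 0.
y''(x) = sum_{n>=0} (n+2)(n+1) a_{n+2} x^n.
The ODE becomes sum_n [(n+2)(n+1) a_{n+2} + 7 a_n] x^n = 0.
Setting each coefficient to zero gives the recurrence:
  (n+2)(n+1) a_{n+2} + 7 a_n = 0,
  a_{n+2} = -7 / ((n+1)(n+2)) a_n.

Check with a_0 = 1, a_1 = 0 (apply the recurrence for n = 0, 1, 2, 3): a_0 = 1, a_1 = 0, a_2 = -7/2, a_3 = 0, a_4 = 49/24, a_5 = 0.

a_{n+2} = -7/((n+1)(n+2)) * a_n; check: a_0 = 1, a_1 = 0, a_2 = -7/2, a_3 = 0, a_4 = 49/24, a_5 = 0


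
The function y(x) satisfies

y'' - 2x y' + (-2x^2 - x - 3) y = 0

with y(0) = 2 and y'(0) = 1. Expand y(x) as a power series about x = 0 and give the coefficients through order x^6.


Ansatz: y(x) = sum_{n>=0} a_n x^n, so y'(x) = sum_{n>=1} n a_n x^(n-1) and y''(x) = sum_{n>=2} n(n-1) a_n x^(n-2).
Substitute into P(x) y'' + Q(x) y' + R(x) y = 0 with P(x) = 1, Q(x) = -2x, R(x) = -2x^2 - x - 3, and match powers of x.
Initial conditions: a_0 = 2, a_1 = 1.
Setting the coefficient of each power of x to zero and solving order by order (substituting the coefficients already found):
  x^0: 2 a_2 - 3 a_0 = 0  ->  2 a_2 = 3 a_0 = 6  ->  a_2 = 3
  x^1: 6 a_3 - 5 a_1 - a_0 = 0  ->  6 a_3 = 5 a_1 + a_0 = 7  ->  a_3 = 7/6
  x^2: 12 a_4 - 7 a_2 - a_1 - 2 a_0 = 0  ->  12 a_4 = 7 a_2 + a_1 + 2 a_0 = 26  ->  a_4 = 13/6
  x^3: 20 a_5 - 9 a_3 - a_2 - 2 a_1 = 0  ->  20 a_5 = 9 a_3 + a_2 + 2 a_1 = 31/2  ->  a_5 = 31/40
  x^4: 30 a_6 - 11 a_4 - a_3 - 2 a_2 = 0  ->  30 a_6 = 11 a_4 + a_3 + 2 a_2 = 31  ->  a_6 = 31/30
Truncated series: y(x) = 2 + x + 3 x^2 + (7/6) x^3 + (13/6) x^4 + (31/40) x^5 + (31/30) x^6 + O(x^7).

a_0 = 2; a_1 = 1; a_2 = 3; a_3 = 7/6; a_4 = 13/6; a_5 = 31/40; a_6 = 31/30


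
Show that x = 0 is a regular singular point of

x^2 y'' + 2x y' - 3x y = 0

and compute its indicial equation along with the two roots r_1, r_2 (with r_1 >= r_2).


Divide by x^2 to reach normal form y'' + P_1(x) y' + P_2(x) y = 0 with P_1(x) = 2/x and P_2(x) = -3/x.
x = 0 is a singular point because the y'-coefficient 2/x has a pole at x = 0 and the y-coefficient -3/x has a pole at x = 0.
It is a regular singular point because x P_1(x) = p(x) = 2 and x^2 P_2(x) = q(x) = -3x are polynomials, hence analytic at x = 0.
p(0) = 2,  q(0) = 0.
Indicial equation: r(r-1) + p(0) r + q(0) = 0, i.e. r^2 + (p(0) - 1) r + q(0) = 0, i.e. r^2 + 1 r = 0.
Discriminant: (1)^2 - 4(0) = 1, so r = (-1 ± 1)/2.
Solving: r_1 = 0, r_2 = -1.

indicial: r^2 + 1 r = 0; roots r_1 = 0, r_2 = -1


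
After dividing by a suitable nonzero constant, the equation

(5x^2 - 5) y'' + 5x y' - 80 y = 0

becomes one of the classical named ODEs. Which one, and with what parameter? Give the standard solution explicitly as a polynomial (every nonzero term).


All three coefficients share the factor -5; dividing through by -5 gives  (1 - x^2) y'' - x y' + 16 y = 0.
This matches the Chebyshev equation (1 - x^2) y'' - x y' + n^2 y = 0 (note the -x y' term, not -2x y') with n^2 = 16, so n = 4; the polynomial solution is T_4(x).
With y = sum_k a_k x^k, matching x^k gives (k+2)(k+1) a_{k+2} = (k^2 - n^2) a_k = (k - 4)(k + 4) a_k. The right side vanishes at k = 4, so the series with the parity of 4 terminates at degree 4.
Standard normalization: leading coefficient of T_n is 2^(n-1), so a_4 = 2^3 = 8. Work downward with a_k = (k+1)(k+2) a_{k+2} / ((k - 4)(k + 4)):
  a_2 = (3)(4)(8) / ((2 - 4)(2 + 4)) = 96/(-12) = -8
  a_0 = (1)(2)(-8) / ((0 - 4)(0 + 4)) = -16/(-16) = 1
Hence T_4(x) = 8 x^4 - 8 x^2 + 1.

T_4(x); series = 8 x^4 - 8 x^2 + 1


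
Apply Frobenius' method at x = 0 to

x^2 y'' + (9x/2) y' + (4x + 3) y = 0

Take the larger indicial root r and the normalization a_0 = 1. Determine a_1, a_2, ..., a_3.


Write in Frobenius form y'' + (p(x)/x) y' + (q(x)/x^2) y = 0:
  p(x) = 9/2,  q(x) = 4x + 3.
Indicial equation: r(r-1) + (9/2) r + (3) = 0 -> roots r_1 = -3/2, r_2 = -2.
Take r = r_1 = -3/2. Let y(x) = x^r sum_{n>=0} a_n x^n with a_0 = 1.
Substitute y = x^r sum a_n x^n and match x^{r+n}. The recurrence is
  D(n) a_n + 4 a_{n-1} = 0,  where D(n) = (r+n)(r+n-1) + (9/2)(r+n) + (3).
  a_n = -4 / D(n) * a_{n-1}.
Since the indicial polynomial factors as (r - r_1)(r - r_2), D(n) = (r_1 + n - r_1)(r_1 + n - r_2) = n(n + 1/2).
Evaluating step by step (a_0 = 1):
  n = 1: D(1) = 1(1 + 1/2) = 3/2; numerator = -4(1) = -4; a_1 = (-4)/(3/2) = -8/3
  n = 2: D(2) = 2(2 + 1/2) = 5; numerator = -4(-8/3) = 32/3; a_2 = (32/3)/(5) = 32/15
  n = 3: D(3) = 3(3 + 1/2) = 21/2; numerator = -4(32/15) = -128/15; a_3 = (-128/15)/(21/2) = -256/315

r = -3/2; a_0 = 1; a_1 = -8/3; a_2 = 32/15; a_3 = -256/315


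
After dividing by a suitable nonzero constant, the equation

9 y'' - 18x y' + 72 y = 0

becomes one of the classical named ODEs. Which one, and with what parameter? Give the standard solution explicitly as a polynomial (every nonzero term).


All three coefficients share the factor 9; dividing through by 9 gives  y'' - 2x y' + 8 y = 0.
This matches the Hermite equation y'' - 2x y' + 2n y = 0 with 2n = 8, so n = 4; the polynomial solution is H_4(x).
With y = sum_k a_k x^k, matching x^k gives (k+2)(k+1) a_{k+2} = 2(k - n) a_k = 2(k - 4) a_k. The right side vanishes at k = 4, so the series with the parity of 4 terminates at degree 4.
Standard normalization: leading coefficient of H_n is 2^n, so a_4 = 2^4 = 16. Work downward with a_k = (k+1)(k+2) a_{k+2} / (2(k - n)):
  a_2 = (3)(4)(16) / (2(2 - 4)) = 192/(-4) = -48
  a_0 = (1)(2)(-48) / (2(0 - 4)) = -96/(-8) = 12
Hence H_4(x) = 16 x^4 - 48 x^2 + 12.

H_4(x); series = 16 x^4 - 48 x^2 + 12


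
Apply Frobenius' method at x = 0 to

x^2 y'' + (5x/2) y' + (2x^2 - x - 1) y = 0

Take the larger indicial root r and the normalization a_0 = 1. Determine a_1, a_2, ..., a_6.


Write in Frobenius form y'' + (p(x)/x) y' + (q(x)/x^2) y = 0:
  p(x) = 5/2,  q(x) = 2x^2 - x - 1.
Indicial equation: r(r-1) + (5/2) r + (-1) = 0 -> roots r_1 = 1/2, r_2 = -2.
Take r = r_1 = 1/2. Let y(x) = x^r sum_{n>=0} a_n x^n with a_0 = 1.
Substitute y = x^r sum a_n x^n and match x^{r+n}. The recurrence is
  D(n) a_n - 1 a_{n-1} + 2 a_{n-2} = 0,  where D(n) = (r+n)(r+n-1) + (5/2)(r+n) + (-1).
  a_n = [1 a_{n-1} - 2 a_{n-2}] / D(n).
Since the indicial polynomial factors as (r - r_1)(r - r_2), D(n) = (r_1 + n - r_1)(r_1 + n - r_2) = n(n + 5/2).
Evaluating step by step (a_0 = 1):
  n = 1: D(1) = 1(1 + 5/2) = 7/2; numerator = 1(1) = 1; a_1 = (1)/(7/2) = 2/7
  n = 2: D(2) = 2(2 + 5/2) = 9; numerator = 1(2/7) - 2(1) = -12/7; a_2 = (-12/7)/(9) = -4/21
  n = 3: D(3) = 3(3 + 5/2) = 33/2; numerator = 1(-4/21) - 2(2/7) = -16/21; a_3 = (-16/21)/(33/2) = -32/693
  n = 4: D(4) = 4(4 + 5/2) = 26; numerator = 1(-32/693) - 2(-4/21) = 232/693; a_4 = (232/693)/(26) = 116/9009
  n = 5: D(5) = 5(5 + 5/2) = 75/2; numerator = 1(116/9009) - 2(-32/693) = 316/3003; a_5 = (316/3003)/(75/2) = 632/225225
  n = 6: D(6) = 6(6 + 5/2) = 51; numerator = 1(632/225225) - 2(116/9009) = -5168/225225; a_6 = (-5168/225225)/(51) = -304/675675

r = 1/2; a_0 = 1; a_1 = 2/7; a_2 = -4/21; a_3 = -32/693; a_4 = 116/9009; a_5 = 632/225225; a_6 = -304/675675


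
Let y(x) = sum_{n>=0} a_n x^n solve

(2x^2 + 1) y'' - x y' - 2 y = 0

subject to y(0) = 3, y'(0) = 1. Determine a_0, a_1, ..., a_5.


Ansatz: y(x) = sum_{n>=0} a_n x^n, so y'(x) = sum_{n>=1} n a_n x^(n-1) and y''(x) = sum_{n>=2} n(n-1) a_n x^(n-2).
Substitute into P(x) y'' + Q(x) y' + R(x) y = 0 with P(x) = 2x^2 + 1, Q(x) = -x, R(x) = -2, and match powers of x.
Initial conditions: a_0 = 3, a_1 = 1.
Setting the coefficient of each power of x to zero and solving order by order (substituting the coefficients already found):
  x^0: 2 a_2 - 2 a_0 = 0  ->  2 a_2 = 2 a_0 = 6  ->  a_2 = 3
  x^1: 6 a_3 - 3 a_1 = 0  ->  6 a_3 = 3 a_1 = 3  ->  a_3 = 1/2
  x^2: 12 a_4 = 0  ->  a_4 = 0
  x^3: 20 a_5 + 7 a_3 = 0  ->  20 a_5 = -7 a_3 = -7/2  ->  a_5 = -7/40
Truncated series: y(x) = 3 + x + 3 x^2 + (1/2) x^3 - (7/40) x^5 + O(x^6).

a_0 = 3; a_1 = 1; a_2 = 3; a_3 = 1/2; a_4 = 0; a_5 = -7/40


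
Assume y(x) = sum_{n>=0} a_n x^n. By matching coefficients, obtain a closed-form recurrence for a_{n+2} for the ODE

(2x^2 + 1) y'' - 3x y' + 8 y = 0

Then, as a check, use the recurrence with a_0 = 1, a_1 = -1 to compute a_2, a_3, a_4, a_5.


Substitute y = sum_n a_n x^n.
(1 + 2 x^2) y'' contributes (n+2)(n+1) a_{n+2} + 2 n(n-1) a_n at x^n.
-3 x y'(x) contributes -3 n a_n at x^n.
8 y(x) contributes 8 a_n at x^n.
Matching x^n: (n+2)(n+1) a_{n+2} + (2 n(n-1) - 3 n + 8) a_n = 0.
Thus a_{n+2} = (-2 n(n-1) + 3 n - 8) / ((n+1)(n+2)) * a_n.

Check with a_0 = 1, a_1 = -1 (apply the recurrence for n = 0, 1, 2, 3): a_0 = 1, a_1 = -1, a_2 = -4, a_3 = 5/6, a_4 = 2, a_5 = -11/24.

a_(n+2) = (-2 n(n-1) + 3 n - 8) / ((n+1)(n+2)) * a_n; check: a_0 = 1, a_1 = -1, a_2 = -4, a_3 = 5/6, a_4 = 2, a_5 = -11/24


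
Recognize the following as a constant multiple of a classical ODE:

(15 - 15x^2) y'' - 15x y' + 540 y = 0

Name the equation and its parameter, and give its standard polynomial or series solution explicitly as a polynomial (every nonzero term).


All three coefficients share the factor 15; dividing through by 15 gives  (1 - x^2) y'' - x y' + 36 y = 0.
This matches the Chebyshev equation (1 - x^2) y'' - x y' + n^2 y = 0 (note the -x y' term, not -2x y') with n^2 = 36, so n = 6; the polynomial solution is T_6(x).
With y = sum_k a_k x^k, matching x^k gives (k+2)(k+1) a_{k+2} = (k^2 - n^2) a_k = (k - 6)(k + 6) a_k. The right side vanishes at k = 6, so the series with the parity of 6 terminates at degree 6.
Standard normalization: leading coefficient of T_n is 2^(n-1), so a_6 = 2^5 = 32. Work downward with a_k = (k+1)(k+2) a_{k+2} / ((k - 6)(k + 6)):
  a_4 = (5)(6)(32) / ((4 - 6)(4 + 6)) = 960/(-20) = -48
  a_2 = (3)(4)(-48) / ((2 - 6)(2 + 6)) = -576/(-32) = 18
  a_0 = (1)(2)(18) / ((0 - 6)(0 + 6)) = 36/(-36) = -1
Hence T_6(x) = 32 x^6 - 48 x^4 + 18 x^2 - 1.

T_6(x); series = 32 x^6 - 48 x^4 + 18 x^2 - 1


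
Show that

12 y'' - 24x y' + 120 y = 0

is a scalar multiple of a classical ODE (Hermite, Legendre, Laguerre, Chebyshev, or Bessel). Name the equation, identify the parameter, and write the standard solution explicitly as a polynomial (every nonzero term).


All three coefficients share the factor 12; dividing through by 12 gives  y'' - 2x y' + 10 y = 0.
This matches the Hermite equation y'' - 2x y' + 2n y = 0 with 2n = 10, so n = 5; the polynomial solution is H_5(x).
With y = sum_k a_k x^k, matching x^k gives (k+2)(k+1) a_{k+2} = 2(k - n) a_k = 2(k - 5) a_k. The right side vanishes at k = 5, so the series with the parity of 5 terminates at degree 5.
Standard normalization: leading coefficient of H_n is 2^n, so a_5 = 2^5 = 32. Work downward with a_k = (k+1)(k+2) a_{k+2} / (2(k - n)):
  a_3 = (4)(5)(32) / (2(3 - 5)) = 640/(-4) = -160
  a_1 = (2)(3)(-160) / (2(1 - 5)) = -960/(-8) = 120
Hence H_5(x) = 32 x^5 - 160 x^3 + 120 x.

H_5(x); series = 32 x^5 - 160 x^3 + 120 x


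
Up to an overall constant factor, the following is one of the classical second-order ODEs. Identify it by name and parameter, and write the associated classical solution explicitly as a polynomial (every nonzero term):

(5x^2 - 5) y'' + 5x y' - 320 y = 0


All three coefficients share the factor -5; dividing through by -5 gives  (1 - x^2) y'' - x y' + 64 y = 0.
This matches the Chebyshev equation (1 - x^2) y'' - x y' + n^2 y = 0 (note the -x y' term, not -2x y') with n^2 = 64, so n = 8; the polynomial solution is T_8(x).
With y = sum_k a_k x^k, matching x^k gives (k+2)(k+1) a_{k+2} = (k^2 - n^2) a_k = (k - 8)(k + 8) a_k. The right side vanishes at k = 8, so the series with the parity of 8 terminates at degree 8.
Standard normalization: leading coefficient of T_n is 2^(n-1), so a_8 = 2^7 = 128. Work downward with a_k = (k+1)(k+2) a_{k+2} / ((k - 8)(k + 8)):
  a_6 = (7)(8)(128) / ((6 - 8)(6 + 8)) = 7168/(-28) = -256
  a_4 = (5)(6)(-256) / ((4 - 8)(4 + 8)) = -7680/(-48) = 160
  a_2 = (3)(4)(160) / ((2 - 8)(2 + 8)) = 1920/(-60) = -32
  a_0 = (1)(2)(-32) / ((0 - 8)(0 + 8)) = -64/(-64) = 1
Hence T_8(x) = 128 x^8 - 256 x^6 + 160 x^4 - 32 x^2 + 1.

T_8(x); series = 128 x^8 - 256 x^6 + 160 x^4 - 32 x^2 + 1


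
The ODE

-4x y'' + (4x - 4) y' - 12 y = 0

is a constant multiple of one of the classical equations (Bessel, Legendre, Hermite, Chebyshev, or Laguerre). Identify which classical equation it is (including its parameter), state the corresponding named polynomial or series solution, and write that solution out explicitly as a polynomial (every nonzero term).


All three coefficients share the factor -4; dividing through by -4 gives  x y'' + (1 - x) y' + 3 y = 0.
This matches the Laguerre equation x y'' + (1 - x) y' + n y = 0 with n = 3; the polynomial solution is L_3(x).
With y = sum_k a_k x^k, matching x^k gives (k+1)k a_{k+1} + (k+1) a_{k+1} - k a_k + n a_k = 0, i.e. (k+1)^2 a_{k+1} = (k - n) a_k = (k - 3) a_k. The right side vanishes at k = 3, so the series terminates at degree 3.
Standard normalization L_n(0) = 1 gives a_0 = 1. Work upward with a_{k+1} = (k - 3) a_k / (k+1)^2:
  a_1 = (0 - 3)(1) / 1^2 = -3/1 = -3
  a_2 = (1 - 3)(-3) / 2^2 = 6/4 = 3/2
  a_3 = (2 - 3)(3/2) / 3^2 = (-3/2)/9 = -1/6
Hence L_3(x) = -x^3/6 + 3 x^2/2 - 3 x + 1.

L_3(x); series = -x^3/6 + 3 x^2/2 - 3 x + 1


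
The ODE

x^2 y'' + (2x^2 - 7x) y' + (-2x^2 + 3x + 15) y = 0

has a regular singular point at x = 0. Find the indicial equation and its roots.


Divide by x^2 to reach normal form y'' + P_1(x) y' + P_2(x) y = 0 with P_1(x) = 2 - 7/x and P_2(x) = -2 + 3/x + 15/x^2.
x = 0 is a singular point because the y'-coefficient 2 - 7/x has a pole at x = 0 and the y-coefficient -2 + 3/x + 15/x^2 has a pole at x = 0.
It is a regular singular point because x P_1(x) = p(x) = 2x - 7 and x^2 P_2(x) = q(x) = -2x^2 + 3x + 15 are polynomials, hence analytic at x = 0.
p(0) = -7,  q(0) = 15.
Indicial equation: r(r-1) + p(0) r + q(0) = 0, i.e. r^2 + (p(0) - 1) r + q(0) = 0, i.e. r^2 - 8 r + 15 = 0.
Discriminant: (-8)^2 - 4(15) = 4, so r = (8 ± 2)/2.
Solving: r_1 = 5, r_2 = 3.

indicial: r^2 - 8 r + 15 = 0; roots r_1 = 5, r_2 = 3


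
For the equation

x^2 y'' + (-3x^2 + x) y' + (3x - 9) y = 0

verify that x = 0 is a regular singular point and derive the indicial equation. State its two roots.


Divide by x^2 to reach normal form y'' + P_1(x) y' + P_2(x) y = 0 with P_1(x) = -3 + 1/x and P_2(x) = 3/x - 9/x^2.
x = 0 is a singular point because the y'-coefficient -3 + 1/x has a pole at x = 0 and the y-coefficient 3/x - 9/x^2 has a pole at x = 0.
It is a regular singular point because x P_1(x) = p(x) = 1 - 3x and x^2 P_2(x) = q(x) = 3x - 9 are polynomials, hence analytic at x = 0.
p(0) = 1,  q(0) = -9.
Indicial equation: r(r-1) + p(0) r + q(0) = 0, i.e. r^2 + (p(0) - 1) r + q(0) = 0, i.e. r^2 - 9 = 0.
Discriminant: (0)^2 - 4(-9) = 36, so r = (0 ± 6)/2.
Solving: r_1 = 3, r_2 = -3.

indicial: r^2 - 9 = 0; roots r_1 = 3, r_2 = -3


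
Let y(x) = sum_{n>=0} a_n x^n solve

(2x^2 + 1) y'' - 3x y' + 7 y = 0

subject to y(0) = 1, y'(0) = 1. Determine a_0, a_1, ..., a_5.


Ansatz: y(x) = sum_{n>=0} a_n x^n, so y'(x) = sum_{n>=1} n a_n x^(n-1) and y''(x) = sum_{n>=2} n(n-1) a_n x^(n-2).
Substitute into P(x) y'' + Q(x) y' + R(x) y = 0 with P(x) = 2x^2 + 1, Q(x) = -3x, R(x) = 7, and match powers of x.
Initial conditions: a_0 = 1, a_1 = 1.
Setting the coefficient of each power of x to zero and solving order by order (substituting the coefficients already found):
  x^0: 2 a_2 + 7 a_0 = 0  ->  2 a_2 = -7 a_0 = -7  ->  a_2 = -7/2
  x^1: 6 a_3 + 4 a_1 = 0  ->  6 a_3 = -4 a_1 = -4  ->  a_3 = -2/3
  x^2: 12 a_4 + 5 a_2 = 0  ->  12 a_4 = -5 a_2 = 35/2  ->  a_4 = 35/24
  x^3: 20 a_5 + 10 a_3 = 0  ->  20 a_5 = -10 a_3 = 20/3  ->  a_5 = 1/3
Truncated series: y(x) = 1 + x - (7/2) x^2 - (2/3) x^3 + (35/24) x^4 + (1/3) x^5 + O(x^6).

a_0 = 1; a_1 = 1; a_2 = -7/2; a_3 = -2/3; a_4 = 35/24; a_5 = 1/3


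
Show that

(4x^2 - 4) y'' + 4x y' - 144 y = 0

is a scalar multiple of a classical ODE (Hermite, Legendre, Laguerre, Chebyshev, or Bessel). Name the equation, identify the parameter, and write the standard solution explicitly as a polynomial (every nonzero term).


All three coefficients share the factor -4; dividing through by -4 gives  (1 - x^2) y'' - x y' + 36 y = 0.
This matches the Chebyshev equation (1 - x^2) y'' - x y' + n^2 y = 0 (note the -x y' term, not -2x y') with n^2 = 36, so n = 6; the polynomial solution is T_6(x).
With y = sum_k a_k x^k, matching x^k gives (k+2)(k+1) a_{k+2} = (k^2 - n^2) a_k = (k - 6)(k + 6) a_k. The right side vanishes at k = 6, so the series with the parity of 6 terminates at degree 6.
Standard normalization: leading coefficient of T_n is 2^(n-1), so a_6 = 2^5 = 32. Work downward with a_k = (k+1)(k+2) a_{k+2} / ((k - 6)(k + 6)):
  a_4 = (5)(6)(32) / ((4 - 6)(4 + 6)) = 960/(-20) = -48
  a_2 = (3)(4)(-48) / ((2 - 6)(2 + 6)) = -576/(-32) = 18
  a_0 = (1)(2)(18) / ((0 - 6)(0 + 6)) = 36/(-36) = -1
Hence T_6(x) = 32 x^6 - 48 x^4 + 18 x^2 - 1.

T_6(x); series = 32 x^6 - 48 x^4 + 18 x^2 - 1


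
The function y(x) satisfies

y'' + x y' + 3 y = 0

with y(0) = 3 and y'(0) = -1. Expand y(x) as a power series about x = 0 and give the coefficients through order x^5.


Ansatz: y(x) = sum_{n>=0} a_n x^n, so y'(x) = sum_{n>=1} n a_n x^(n-1) and y''(x) = sum_{n>=2} n(n-1) a_n x^(n-2).
Substitute into P(x) y'' + Q(x) y' + R(x) y = 0 with P(x) = 1, Q(x) = x, R(x) = 3, and match powers of x.
Initial conditions: a_0 = 3, a_1 = -1.
Setting the coefficient of each power of x to zero and solving order by order (substituting the coefficients already found):
  x^0: 2 a_2 + 3 a_0 = 0  ->  2 a_2 = -3 a_0 = -9  ->  a_2 = -9/2
  x^1: 6 a_3 + 4 a_1 = 0  ->  6 a_3 = -4 a_1 = 4  ->  a_3 = 2/3
  x^2: 12 a_4 + 5 a_2 = 0  ->  12 a_4 = -5 a_2 = 45/2  ->  a_4 = 15/8
  x^3: 20 a_5 + 6 a_3 = 0  ->  20 a_5 = -6 a_3 = -4  ->  a_5 = -1/5
Truncated series: y(x) = 3 - x - (9/2) x^2 + (2/3) x^3 + (15/8) x^4 - (1/5) x^5 + O(x^6).

a_0 = 3; a_1 = -1; a_2 = -9/2; a_3 = 2/3; a_4 = 15/8; a_5 = -1/5


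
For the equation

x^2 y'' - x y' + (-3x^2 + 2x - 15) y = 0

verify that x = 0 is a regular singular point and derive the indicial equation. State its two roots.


Divide by x^2 to reach normal form y'' + P_1(x) y' + P_2(x) y = 0 with P_1(x) = -1/x and P_2(x) = -3 + 2/x - 15/x^2.
x = 0 is a singular point because the y'-coefficient -1/x has a pole at x = 0 and the y-coefficient -3 + 2/x - 15/x^2 has a pole at x = 0.
It is a regular singular point because x P_1(x) = p(x) = -1 and x^2 P_2(x) = q(x) = -3x^2 + 2x - 15 are polynomials, hence analytic at x = 0.
p(0) = -1,  q(0) = -15.
Indicial equation: r(r-1) + p(0) r + q(0) = 0, i.e. r^2 + (p(0) - 1) r + q(0) = 0, i.e. r^2 - 2 r - 15 = 0.
Discriminant: (-2)^2 - 4(-15) = 64, so r = (2 ± 8)/2.
Solving: r_1 = 5, r_2 = -3.

indicial: r^2 - 2 r - 15 = 0; roots r_1 = 5, r_2 = -3


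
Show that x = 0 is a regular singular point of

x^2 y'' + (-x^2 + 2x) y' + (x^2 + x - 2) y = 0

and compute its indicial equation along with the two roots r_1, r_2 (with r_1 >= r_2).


Divide by x^2 to reach normal form y'' + P_1(x) y' + P_2(x) y = 0 with P_1(x) = -1 + 2/x and P_2(x) = 1 + 1/x - 2/x^2.
x = 0 is a singular point because the y'-coefficient -1 + 2/x has a pole at x = 0 and the y-coefficient 1 + 1/x - 2/x^2 has a pole at x = 0.
It is a regular singular point because x P_1(x) = p(x) = 2 - x and x^2 P_2(x) = q(x) = x^2 + x - 2 are polynomials, hence analytic at x = 0.
p(0) = 2,  q(0) = -2.
Indicial equation: r(r-1) + p(0) r + q(0) = 0, i.e. r^2 + (p(0) - 1) r + q(0) = 0, i.e. r^2 + 1 r - 2 = 0.
Discriminant: (1)^2 - 4(-2) = 9, so r = (-1 ± 3)/2.
Solving: r_1 = 1, r_2 = -2.

indicial: r^2 + 1 r - 2 = 0; roots r_1 = 1, r_2 = -2


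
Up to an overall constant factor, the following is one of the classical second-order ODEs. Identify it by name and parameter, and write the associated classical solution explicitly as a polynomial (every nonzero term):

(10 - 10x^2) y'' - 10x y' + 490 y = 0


All three coefficients share the factor 10; dividing through by 10 gives  (1 - x^2) y'' - x y' + 49 y = 0.
This matches the Chebyshev equation (1 - x^2) y'' - x y' + n^2 y = 0 (note the -x y' term, not -2x y') with n^2 = 49, so n = 7; the polynomial solution is T_7(x).
With y = sum_k a_k x^k, matching x^k gives (k+2)(k+1) a_{k+2} = (k^2 - n^2) a_k = (k - 7)(k + 7) a_k. The right side vanishes at k = 7, so the series with the parity of 7 terminates at degree 7.
Standard normalization: leading coefficient of T_n is 2^(n-1), so a_7 = 2^6 = 64. Work downward with a_k = (k+1)(k+2) a_{k+2} / ((k - 7)(k + 7)):
  a_5 = (6)(7)(64) / ((5 - 7)(5 + 7)) = 2688/(-24) = -112
  a_3 = (4)(5)(-112) / ((3 - 7)(3 + 7)) = -2240/(-40) = 56
  a_1 = (2)(3)(56) / ((1 - 7)(1 + 7)) = 336/(-48) = -7
Hence T_7(x) = 64 x^7 - 112 x^5 + 56 x^3 - 7 x.

T_7(x); series = 64 x^7 - 112 x^5 + 56 x^3 - 7 x


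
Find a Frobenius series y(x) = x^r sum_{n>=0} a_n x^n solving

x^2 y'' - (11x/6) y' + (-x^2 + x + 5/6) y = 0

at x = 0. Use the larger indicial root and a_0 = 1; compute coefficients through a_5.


Write in Frobenius form y'' + (p(x)/x) y' + (q(x)/x^2) y = 0:
  p(x) = -11/6,  q(x) = -x^2 + x + 5/6.
Indicial equation: r(r-1) + (-11/6) r + (5/6) = 0 -> roots r_1 = 5/2, r_2 = 1/3.
Take r = r_1 = 5/2. Let y(x) = x^r sum_{n>=0} a_n x^n with a_0 = 1.
Substitute y = x^r sum a_n x^n and match x^{r+n}. The recurrence is
  D(n) a_n + 1 a_{n-1} - 1 a_{n-2} = 0,  where D(n) = (r+n)(r+n-1) + (-11/6)(r+n) + (5/6).
  a_n = [-1 a_{n-1} + 1 a_{n-2}] / D(n).
Since the indicial polynomial factors as (r - r_1)(r - r_2), D(n) = (r_1 + n - r_1)(r_1 + n - r_2) = n(n + 13/6).
Evaluating step by step (a_0 = 1):
  n = 1: D(1) = 1(1 + 13/6) = 19/6; numerator = -1(1) = -1; a_1 = (-1)/(19/6) = -6/19
  n = 2: D(2) = 2(2 + 13/6) = 25/3; numerator = -1(-6/19) + 1(1) = 25/19; a_2 = (25/19)/(25/3) = 3/19
  n = 3: D(3) = 3(3 + 13/6) = 31/2; numerator = -1(3/19) + 1(-6/19) = -9/19; a_3 = (-9/19)/(31/2) = -18/589
  n = 4: D(4) = 4(4 + 13/6) = 74/3; numerator = -1(-18/589) + 1(3/19) = 111/589; a_4 = (111/589)/(74/3) = 9/1178
  n = 5: D(5) = 5(5 + 13/6) = 215/6; numerator = -1(9/1178) + 1(-18/589) = -45/1178; a_5 = (-45/1178)/(215/6) = -27/25327

r = 5/2; a_0 = 1; a_1 = -6/19; a_2 = 3/19; a_3 = -18/589; a_4 = 9/1178; a_5 = -27/25327


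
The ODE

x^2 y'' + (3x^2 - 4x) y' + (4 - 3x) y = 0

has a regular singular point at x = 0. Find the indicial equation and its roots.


Divide by x^2 to reach normal form y'' + P_1(x) y' + P_2(x) y = 0 with P_1(x) = 3 - 4/x and P_2(x) = -3/x + 4/x^2.
x = 0 is a singular point because the y'-coefficient 3 - 4/x has a pole at x = 0 and the y-coefficient -3/x + 4/x^2 has a pole at x = 0.
It is a regular singular point because x P_1(x) = p(x) = 3x - 4 and x^2 P_2(x) = q(x) = 4 - 3x are polynomials, hence analytic at x = 0.
p(0) = -4,  q(0) = 4.
Indicial equation: r(r-1) + p(0) r + q(0) = 0, i.e. r^2 + (p(0) - 1) r + q(0) = 0, i.e. r^2 - 5 r + 4 = 0.
Discriminant: (-5)^2 - 4(4) = 9, so r = (5 ± 3)/2.
Solving: r_1 = 4, r_2 = 1.

indicial: r^2 - 5 r + 4 = 0; roots r_1 = 4, r_2 = 1


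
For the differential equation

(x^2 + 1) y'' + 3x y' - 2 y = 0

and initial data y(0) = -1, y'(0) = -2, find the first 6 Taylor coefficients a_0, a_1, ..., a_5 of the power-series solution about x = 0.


Ansatz: y(x) = sum_{n>=0} a_n x^n, so y'(x) = sum_{n>=1} n a_n x^(n-1) and y''(x) = sum_{n>=2} n(n-1) a_n x^(n-2).
Substitute into P(x) y'' + Q(x) y' + R(x) y = 0 with P(x) = x^2 + 1, Q(x) = 3x, R(x) = -2, and match powers of x.
Initial conditions: a_0 = -1, a_1 = -2.
Setting the coefficient of each power of x to zero and solving order by order (substituting the coefficients already found):
  x^0: 2 a_2 - 2 a_0 = 0  ->  2 a_2 = 2 a_0 = -2  ->  a_2 = -1
  x^1: 6 a_3 + a_1 = 0  ->  6 a_3 = -a_1 = 2  ->  a_3 = 1/3
  x^2: 12 a_4 + 6 a_2 = 0  ->  12 a_4 = -6 a_2 = 6  ->  a_4 = 1/2
  x^3: 20 a_5 + 13 a_3 = 0  ->  20 a_5 = -13 a_3 = -13/3  ->  a_5 = -13/60
Truncated series: y(x) = -1 - 2 x - x^2 + (1/3) x^3 + (1/2) x^4 - (13/60) x^5 + O(x^6).

a_0 = -1; a_1 = -2; a_2 = -1; a_3 = 1/3; a_4 = 1/2; a_5 = -13/60


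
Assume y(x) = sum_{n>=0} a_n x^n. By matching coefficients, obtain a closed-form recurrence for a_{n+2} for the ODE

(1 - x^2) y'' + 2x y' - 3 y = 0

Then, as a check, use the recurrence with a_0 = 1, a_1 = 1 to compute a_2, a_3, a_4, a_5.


Substitute y = sum_n a_n x^n.
(1 - 1 x^2) y'' contributes (n+2)(n+1) a_{n+2} - n(n-1) a_n at x^n.
2 x y'(x) contributes 2 n a_n at x^n.
-3 y(x) contributes -3 a_n at x^n.
Matching x^n: (n+2)(n+1) a_{n+2} + (-n(n-1) + 2 n - 3) a_n = 0.
Thus a_{n+2} = (n(n-1) - 2 n + 3) / ((n+1)(n+2)) * a_n.

Check with a_0 = 1, a_1 = 1 (apply the recurrence for n = 0, 1, 2, 3): a_0 = 1, a_1 = 1, a_2 = 3/2, a_3 = 1/6, a_4 = 1/8, a_5 = 1/40.

a_(n+2) = (n(n-1) - 2 n + 3) / ((n+1)(n+2)) * a_n; check: a_0 = 1, a_1 = 1, a_2 = 3/2, a_3 = 1/6, a_4 = 1/8, a_5 = 1/40


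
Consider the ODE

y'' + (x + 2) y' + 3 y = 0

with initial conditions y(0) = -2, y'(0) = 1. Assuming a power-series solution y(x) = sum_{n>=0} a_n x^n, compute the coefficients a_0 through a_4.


Ansatz: y(x) = sum_{n>=0} a_n x^n, so y'(x) = sum_{n>=1} n a_n x^(n-1) and y''(x) = sum_{n>=2} n(n-1) a_n x^(n-2).
Substitute into P(x) y'' + Q(x) y' + R(x) y = 0 with P(x) = 1, Q(x) = x + 2, R(x) = 3, and match powers of x.
Initial conditions: a_0 = -2, a_1 = 1.
Setting the coefficient of each power of x to zero and solving order by order (substituting the coefficients already found):
  x^0: 2 a_2 + 2 a_1 + 3 a_0 = 0  ->  2 a_2 = -2 a_1 - 3 a_0 = 4  ->  a_2 = 2
  x^1: 6 a_3 + 4 a_2 + 4 a_1 = 0  ->  6 a_3 = -4 a_2 - 4 a_1 = -12  ->  a_3 = -2
  x^2: 12 a_4 + 6 a_3 + 5 a_2 = 0  ->  12 a_4 = -6 a_3 - 5 a_2 = 2  ->  a_4 = 1/6
Truncated series: y(x) = -2 + x + 2 x^2 - 2 x^3 + (1/6) x^4 + O(x^5).

a_0 = -2; a_1 = 1; a_2 = 2; a_3 = -2; a_4 = 1/6
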